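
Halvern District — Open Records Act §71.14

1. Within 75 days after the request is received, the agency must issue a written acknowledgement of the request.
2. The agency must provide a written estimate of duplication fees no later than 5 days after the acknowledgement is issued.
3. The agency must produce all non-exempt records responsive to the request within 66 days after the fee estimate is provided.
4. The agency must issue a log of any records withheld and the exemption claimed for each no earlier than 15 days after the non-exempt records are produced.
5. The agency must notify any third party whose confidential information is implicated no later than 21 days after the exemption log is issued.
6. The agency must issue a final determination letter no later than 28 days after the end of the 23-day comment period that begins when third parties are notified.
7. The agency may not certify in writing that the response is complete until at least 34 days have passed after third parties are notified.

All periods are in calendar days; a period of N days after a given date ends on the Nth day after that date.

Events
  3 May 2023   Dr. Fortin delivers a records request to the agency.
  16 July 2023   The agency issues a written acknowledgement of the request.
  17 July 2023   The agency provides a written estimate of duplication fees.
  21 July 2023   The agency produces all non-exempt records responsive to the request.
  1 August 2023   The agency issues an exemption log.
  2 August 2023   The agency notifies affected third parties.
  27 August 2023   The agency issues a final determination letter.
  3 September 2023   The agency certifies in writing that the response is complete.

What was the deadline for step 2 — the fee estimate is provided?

21 July 2023

Step 2 runs from 16 July 2023, when the acknowledgement is issued. 5 days after 16 July 2023 is 21 July 2023.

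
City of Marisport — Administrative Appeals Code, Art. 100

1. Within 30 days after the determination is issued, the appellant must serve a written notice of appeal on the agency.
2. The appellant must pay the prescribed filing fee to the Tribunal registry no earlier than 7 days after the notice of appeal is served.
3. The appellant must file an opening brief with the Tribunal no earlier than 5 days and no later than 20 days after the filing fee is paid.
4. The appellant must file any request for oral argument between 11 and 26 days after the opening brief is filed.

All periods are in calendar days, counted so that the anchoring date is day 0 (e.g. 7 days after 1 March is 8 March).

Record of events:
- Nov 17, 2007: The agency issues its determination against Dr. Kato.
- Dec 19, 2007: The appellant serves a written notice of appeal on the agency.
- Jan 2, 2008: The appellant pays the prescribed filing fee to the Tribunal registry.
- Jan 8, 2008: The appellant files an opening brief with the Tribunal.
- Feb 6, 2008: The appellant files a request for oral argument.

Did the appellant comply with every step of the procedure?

Step 1: 30 days after Nov 17, 2007 (when the determination is issued) is Dec 17, 2007; done Dec 19, 2007 — 2 days late.
No need to go further; step 1 was not satisfied.

No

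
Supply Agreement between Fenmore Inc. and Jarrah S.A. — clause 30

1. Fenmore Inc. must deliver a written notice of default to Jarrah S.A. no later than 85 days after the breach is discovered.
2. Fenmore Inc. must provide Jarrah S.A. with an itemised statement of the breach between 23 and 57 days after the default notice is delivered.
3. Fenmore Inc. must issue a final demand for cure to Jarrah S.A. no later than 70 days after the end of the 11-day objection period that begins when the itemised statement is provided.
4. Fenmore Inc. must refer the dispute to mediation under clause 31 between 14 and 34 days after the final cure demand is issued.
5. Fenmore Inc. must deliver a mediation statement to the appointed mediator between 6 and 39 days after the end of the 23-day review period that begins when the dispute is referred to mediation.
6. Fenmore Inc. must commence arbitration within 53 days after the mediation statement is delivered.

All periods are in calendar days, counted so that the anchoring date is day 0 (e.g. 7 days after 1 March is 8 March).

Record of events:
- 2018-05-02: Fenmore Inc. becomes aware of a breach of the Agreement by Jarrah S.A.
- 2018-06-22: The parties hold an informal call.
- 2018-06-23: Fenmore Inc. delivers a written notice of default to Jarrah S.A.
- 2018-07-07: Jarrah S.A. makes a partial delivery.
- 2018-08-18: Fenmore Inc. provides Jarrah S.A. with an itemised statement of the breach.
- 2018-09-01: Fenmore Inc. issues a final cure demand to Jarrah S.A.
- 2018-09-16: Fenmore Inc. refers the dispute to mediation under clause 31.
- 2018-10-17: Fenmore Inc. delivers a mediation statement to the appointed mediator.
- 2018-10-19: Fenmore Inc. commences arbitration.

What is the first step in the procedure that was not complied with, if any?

None — every step was satisfied

Step 1 — counting 85 days from 2018-05-02 (when the breach is discovered) gives a deadline of 2018-07-26; done 2018-06-23 — timely.
Step 2 — 23 and 57 days from 2018-06-23 (when the default notice is delivered) are 2018-07-16 and 2018-08-19 respectively; done 2018-08-18 — within the window.
Step 3 — counting 70 days from 2018-08-29 (end of the 11-day objection period, which began when the itemised statement is provided on 2018-08-18) gives a deadline of 2018-11-07; done 2018-09-01 — timely.
Step 4 — 14 and 34 days from 2018-09-01 (when the final cure demand is issued) are 2018-09-15 and 2018-10-05 respectively; done 2018-09-16 — within the window.
Step 5 — 6 and 39 days from 2018-10-09 (end of the 23-day review period, which began when the dispute is referred to mediation on 2018-09-16) are 2018-10-15 and 2018-11-17 respectively; done 2018-10-17, which is between those dates.
Step 6 — counting 53 days from 2018-10-17 (when the mediation statement is delivered) gives a deadline of 2018-12-09; completed 2018-10-19, before the deadline.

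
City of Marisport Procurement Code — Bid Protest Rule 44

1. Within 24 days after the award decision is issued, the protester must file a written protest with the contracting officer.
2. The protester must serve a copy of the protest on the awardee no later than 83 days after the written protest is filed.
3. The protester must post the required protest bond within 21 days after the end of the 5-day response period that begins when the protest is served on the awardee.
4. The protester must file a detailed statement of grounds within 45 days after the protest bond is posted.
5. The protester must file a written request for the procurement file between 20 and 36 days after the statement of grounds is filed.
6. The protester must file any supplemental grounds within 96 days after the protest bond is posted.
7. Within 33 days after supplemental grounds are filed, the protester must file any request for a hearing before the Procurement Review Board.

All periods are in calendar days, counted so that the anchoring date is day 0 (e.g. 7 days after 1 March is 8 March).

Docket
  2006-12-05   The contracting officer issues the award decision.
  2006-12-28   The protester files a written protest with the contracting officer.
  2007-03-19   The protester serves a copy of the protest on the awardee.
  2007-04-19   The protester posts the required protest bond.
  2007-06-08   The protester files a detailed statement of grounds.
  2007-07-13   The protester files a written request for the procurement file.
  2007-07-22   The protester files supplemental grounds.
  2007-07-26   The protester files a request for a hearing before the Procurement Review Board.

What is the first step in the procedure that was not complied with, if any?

Step 1: 24 days after 2006-12-05 (when the award decision is issued) is 2006-12-29; 2006-12-28 is within that limit.
Step 2: 83 days after 2006-12-28 (when the written protest is filed) is 2007-03-21; completed 2007-03-19, before the deadline.
Step 3: 21 days after 2007-03-24 (end of the 5-day response period, which began when the protest is served on the awardee on 2007-03-19) is 2007-04-14; 2007-04-19 misses that deadline by 5 days.

Step 3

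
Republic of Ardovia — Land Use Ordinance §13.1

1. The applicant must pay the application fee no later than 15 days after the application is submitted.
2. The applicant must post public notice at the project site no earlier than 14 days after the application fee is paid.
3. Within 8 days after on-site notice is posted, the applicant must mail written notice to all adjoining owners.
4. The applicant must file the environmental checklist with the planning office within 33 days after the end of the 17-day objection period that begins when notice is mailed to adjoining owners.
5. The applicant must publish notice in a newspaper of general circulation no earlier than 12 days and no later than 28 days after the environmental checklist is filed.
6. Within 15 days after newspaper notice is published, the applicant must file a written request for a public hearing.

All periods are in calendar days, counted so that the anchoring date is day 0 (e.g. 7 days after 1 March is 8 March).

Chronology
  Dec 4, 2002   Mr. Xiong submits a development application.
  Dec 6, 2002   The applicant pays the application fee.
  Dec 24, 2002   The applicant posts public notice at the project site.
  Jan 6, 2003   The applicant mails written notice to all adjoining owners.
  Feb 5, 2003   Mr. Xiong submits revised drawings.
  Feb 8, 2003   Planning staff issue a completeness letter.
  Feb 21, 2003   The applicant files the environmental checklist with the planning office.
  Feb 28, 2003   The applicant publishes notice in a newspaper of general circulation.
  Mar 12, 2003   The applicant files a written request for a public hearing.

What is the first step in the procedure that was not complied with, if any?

Step 3

(1) due by Dec 4, 2002 + 15 days = Dec 19, 2002; Dec 6, 2002 is within that limit.
(2) permitted from Dec 6, 2002 + 14 days = Dec 20, 2002 onward; done Dec 24, 2002 — permitted.
(3) due by Dec 24, 2002 + 8 days = Jan 1, 2003; done Jan 6, 2003 — 5 days late.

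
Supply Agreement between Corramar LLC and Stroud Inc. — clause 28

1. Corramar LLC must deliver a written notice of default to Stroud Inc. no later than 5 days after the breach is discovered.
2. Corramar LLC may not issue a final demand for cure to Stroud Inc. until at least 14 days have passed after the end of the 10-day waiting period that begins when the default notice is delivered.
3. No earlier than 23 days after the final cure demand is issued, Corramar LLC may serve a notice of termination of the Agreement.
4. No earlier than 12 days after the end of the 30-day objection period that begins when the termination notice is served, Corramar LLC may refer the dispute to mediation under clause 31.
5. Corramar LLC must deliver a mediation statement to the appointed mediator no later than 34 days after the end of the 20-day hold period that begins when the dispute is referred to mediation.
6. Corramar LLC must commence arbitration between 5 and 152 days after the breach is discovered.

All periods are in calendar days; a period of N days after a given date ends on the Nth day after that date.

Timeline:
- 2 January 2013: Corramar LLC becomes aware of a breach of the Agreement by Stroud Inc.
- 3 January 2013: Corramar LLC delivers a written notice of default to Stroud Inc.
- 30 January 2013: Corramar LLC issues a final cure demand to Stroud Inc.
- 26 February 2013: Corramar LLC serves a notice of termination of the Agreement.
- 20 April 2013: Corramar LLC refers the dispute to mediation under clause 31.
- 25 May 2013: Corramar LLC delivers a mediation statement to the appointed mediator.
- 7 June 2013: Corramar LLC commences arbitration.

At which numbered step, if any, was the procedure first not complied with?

Step 6

Step 1 — counting 5 days from 2 January 2013 (when the breach is discovered) gives a deadline of 7 January 2013; completed 3 January 2013, before the deadline.
Step 2 — must wait 14 days from 13 January 2013 (end of the 10-day waiting period, which began when the default notice is delivered on 3 January 2013), so not before 27 January 2013; done 30 January 2013 — permitted.
Step 3 — must wait 23 days from 30 January 2013 (when the final cure demand is issued), so not before 22 February 2013; 26 February 2013 is on or after that date.
Step 4 — must wait 12 days from 28 March 2013 (end of the 30-day objection period, which began when the termination notice is served on 26 February 2013), so not before 9 April 2013; done 20 April 2013, after the minimum wait.
Step 5 — counting 34 days from 10 May 2013 (end of the 20-day hold period, which began when the dispute is referred to mediation on 20 April 2013) gives a deadline of 13 June 2013; 25 May 2013 is within that limit.
Step 6 — 5 and 152 days from 2 January 2013 (when the breach is discovered) are 7 January 2013 and 3 June 2013 respectively; 7 June 2013 is 4 days past the end of the window.
That is the first point of non-compliance.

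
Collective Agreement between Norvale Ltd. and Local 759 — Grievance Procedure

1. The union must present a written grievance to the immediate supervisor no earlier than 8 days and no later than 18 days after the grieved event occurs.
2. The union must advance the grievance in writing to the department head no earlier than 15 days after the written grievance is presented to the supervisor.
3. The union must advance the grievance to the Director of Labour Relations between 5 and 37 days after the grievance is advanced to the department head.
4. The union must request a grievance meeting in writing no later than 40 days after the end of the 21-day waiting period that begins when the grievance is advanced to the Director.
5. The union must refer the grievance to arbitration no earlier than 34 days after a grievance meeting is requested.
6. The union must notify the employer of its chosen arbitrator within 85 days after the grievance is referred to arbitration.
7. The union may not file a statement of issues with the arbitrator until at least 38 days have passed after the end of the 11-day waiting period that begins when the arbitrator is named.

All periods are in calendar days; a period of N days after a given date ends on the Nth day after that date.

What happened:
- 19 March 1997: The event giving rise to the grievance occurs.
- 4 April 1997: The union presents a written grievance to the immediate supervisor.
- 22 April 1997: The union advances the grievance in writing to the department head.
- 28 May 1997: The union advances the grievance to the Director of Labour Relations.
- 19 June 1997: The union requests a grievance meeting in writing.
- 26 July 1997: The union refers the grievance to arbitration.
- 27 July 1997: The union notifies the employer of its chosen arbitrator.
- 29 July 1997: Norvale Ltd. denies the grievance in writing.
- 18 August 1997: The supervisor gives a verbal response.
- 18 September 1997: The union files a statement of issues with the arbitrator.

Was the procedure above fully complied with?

Step 1 — 8 and 18 days from 19 March 1997 (when the grieved event occurs) are 27 March 1997 and 6 April 1997 respectively; 4 April 1997 falls inside that range.
Step 2 — must wait 15 days from 4 April 1997 (when the written grievance is presented to the supervisor), so not before 19 April 1997; done 22 April 1997, after the minimum wait.
Step 3 — 5 and 37 days from 22 April 1997 (when the grievance is advanced to the department head) are 27 April 1997 and 29 May 1997 respectively; 28 May 1997 falls inside that range.
Step 4 — counting 40 days from 18 June 1997 (end of the 21-day waiting period, which began when the grievance is advanced to the Director on 28 May 1997) gives a deadline of 28 July 1997; done 19 June 1997 — timely.
Step 5 — must wait 34 days from 19 June 1997 (when a grievance meeting is requested), so not before 23 July 1997; done 26 July 1997 — permitted.
Step 6 — counting 85 days from 26 July 1997 (when the grievance is referred to arbitration) gives a deadline of 19 October 1997; done 27 July 1997 — timely.
Step 7 — must wait 38 days from 7 August 1997 (end of the 11-day waiting period, which began when the arbitrator is named on 27 July 1997), so not before 14 September 1997; 18 September 1997 is on or after that date.

Yes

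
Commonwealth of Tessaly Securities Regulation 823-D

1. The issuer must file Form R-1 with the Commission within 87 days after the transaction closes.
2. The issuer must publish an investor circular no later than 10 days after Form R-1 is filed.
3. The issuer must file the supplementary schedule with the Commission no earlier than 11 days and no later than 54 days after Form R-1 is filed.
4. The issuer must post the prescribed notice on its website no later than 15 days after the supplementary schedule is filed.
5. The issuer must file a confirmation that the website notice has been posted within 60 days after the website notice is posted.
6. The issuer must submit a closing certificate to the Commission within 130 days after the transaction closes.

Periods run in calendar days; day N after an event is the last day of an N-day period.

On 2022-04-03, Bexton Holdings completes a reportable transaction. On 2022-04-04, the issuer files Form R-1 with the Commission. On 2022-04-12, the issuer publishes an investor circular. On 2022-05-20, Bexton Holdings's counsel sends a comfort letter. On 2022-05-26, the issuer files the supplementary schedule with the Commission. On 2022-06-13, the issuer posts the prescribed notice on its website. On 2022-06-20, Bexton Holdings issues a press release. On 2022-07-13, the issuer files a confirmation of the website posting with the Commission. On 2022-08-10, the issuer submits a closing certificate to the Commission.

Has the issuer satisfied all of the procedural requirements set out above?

Step 1: 87 days after 2022-04-03 (when the transaction closes) is 2022-06-29; completed 2022-04-04, before the deadline.
Step 2: 10 days after 2022-04-04 (when Form R-1 is filed) is 2022-04-14; done 2022-04-12 — timely.
Step 3: the window is 11–54 days after 2022-04-04 (when Form R-1 is filed), so 2022-04-15 through 2022-05-28; 2022-05-26 falls inside that range.
Step 4: 15 days after 2022-05-26 (when the supplementary schedule is filed) is 2022-06-10; 2022-06-13 misses that deadline by 3 days.
Later steps need not be reached.

No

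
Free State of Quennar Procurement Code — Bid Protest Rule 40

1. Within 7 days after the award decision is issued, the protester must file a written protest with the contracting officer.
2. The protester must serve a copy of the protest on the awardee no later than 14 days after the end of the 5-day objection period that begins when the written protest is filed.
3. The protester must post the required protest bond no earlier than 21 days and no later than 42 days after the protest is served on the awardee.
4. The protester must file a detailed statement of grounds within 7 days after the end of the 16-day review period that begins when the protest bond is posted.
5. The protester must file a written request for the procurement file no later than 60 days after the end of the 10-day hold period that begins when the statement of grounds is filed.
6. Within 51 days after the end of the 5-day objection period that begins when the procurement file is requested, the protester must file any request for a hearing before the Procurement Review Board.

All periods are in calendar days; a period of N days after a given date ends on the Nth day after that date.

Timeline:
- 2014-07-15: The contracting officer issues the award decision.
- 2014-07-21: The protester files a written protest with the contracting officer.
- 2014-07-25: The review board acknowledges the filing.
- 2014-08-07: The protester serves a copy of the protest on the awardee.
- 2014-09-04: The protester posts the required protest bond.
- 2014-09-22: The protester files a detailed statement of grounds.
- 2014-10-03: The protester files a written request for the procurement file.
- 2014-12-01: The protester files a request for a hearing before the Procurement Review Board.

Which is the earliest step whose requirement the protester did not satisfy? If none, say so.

Step 6

Step 1 — counting 7 days from 2014-07-15 (when the award decision is issued) gives a deadline of 2014-07-22; 2014-07-21 is within that limit.
Step 2 — counting 14 days from 2014-07-26 (end of the 5-day objection period, which began when the written protest is filed on 2014-07-21) gives a deadline of 2014-08-09; done 2014-08-07 — timely.
Step 3 — 21 and 42 days from 2014-08-07 (when the protest is served on the awardee) are 2014-08-28 and 2014-09-18 respectively; done 2014-09-04, which is between those dates.
Step 4 — counting 7 days from 2014-09-20 (end of the 16-day review period, which began when the protest bond is posted on 2014-09-04) gives a deadline of 2014-09-27; done 2014-09-22 — timely.
Step 5 — counting 60 days from 2014-10-02 (end of the 10-day hold period, which began when the statement of grounds is filed on 2014-09-22) gives a deadline of 2014-12-01; completed 2014-10-03, before the deadline.
Step 6 — counting 51 days from 2014-10-08 (end of the 5-day objection period, which began when the procurement file is requested on 2014-10-03) gives a deadline of 2014-11-28; done 2014-12-01 — 3 days late.
That is the first point of non-compliance.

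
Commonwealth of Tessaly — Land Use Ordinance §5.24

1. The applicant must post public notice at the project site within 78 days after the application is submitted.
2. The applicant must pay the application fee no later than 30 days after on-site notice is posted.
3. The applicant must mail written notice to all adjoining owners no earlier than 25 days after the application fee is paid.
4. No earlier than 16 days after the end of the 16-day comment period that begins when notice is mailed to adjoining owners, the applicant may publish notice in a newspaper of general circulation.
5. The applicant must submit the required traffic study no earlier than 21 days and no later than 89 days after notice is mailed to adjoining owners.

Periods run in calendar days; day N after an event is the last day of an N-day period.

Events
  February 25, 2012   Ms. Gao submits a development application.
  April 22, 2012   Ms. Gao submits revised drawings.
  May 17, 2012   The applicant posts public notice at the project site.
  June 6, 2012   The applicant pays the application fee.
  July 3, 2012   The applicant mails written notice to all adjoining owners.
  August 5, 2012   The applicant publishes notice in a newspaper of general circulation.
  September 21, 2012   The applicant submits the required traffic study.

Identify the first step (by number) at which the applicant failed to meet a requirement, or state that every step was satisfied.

Step 1 — counting 78 days from February 25, 2012 (when the application is submitted) gives a deadline of May 13, 2012; done May 17, 2012 — 4 days late.

Step 1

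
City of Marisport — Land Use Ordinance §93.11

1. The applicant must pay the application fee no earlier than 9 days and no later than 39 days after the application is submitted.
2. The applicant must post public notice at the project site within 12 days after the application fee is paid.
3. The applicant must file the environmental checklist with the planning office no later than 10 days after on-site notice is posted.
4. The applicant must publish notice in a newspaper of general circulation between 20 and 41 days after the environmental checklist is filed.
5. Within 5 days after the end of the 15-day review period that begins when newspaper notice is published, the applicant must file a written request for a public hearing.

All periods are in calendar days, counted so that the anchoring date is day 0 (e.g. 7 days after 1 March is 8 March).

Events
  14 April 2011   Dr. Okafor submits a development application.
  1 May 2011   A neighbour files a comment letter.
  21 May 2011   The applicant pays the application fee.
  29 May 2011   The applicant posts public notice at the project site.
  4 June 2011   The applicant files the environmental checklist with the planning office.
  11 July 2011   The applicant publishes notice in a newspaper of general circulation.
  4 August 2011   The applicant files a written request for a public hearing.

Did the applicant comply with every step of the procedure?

Step 1: the window is 9–39 days after 14 April 2011 (when the application is submitted), so 23 April 2011 through 23 May 2011; done 21 May 2011, which is between those dates.
Step 2: 12 days after 21 May 2011 (when the application fee is paid) is 2 June 2011; done 29 May 2011 — timely.
Step 3: 10 days after 29 May 2011 (when on-site notice is posted) is 8 June 2011; 4 June 2011 is within that limit.
Step 4: the window is 20–41 days after 4 June 2011 (when the environmental checklist is filed), so 24 June 2011 through 15 July 2011; 11 July 2011 falls inside that range.
Step 5: 5 days after 26 July 2011 (end of the 15-day review period, which began when newspaper notice is published on 11 July 2011) is 31 July 2011; done 4 August 2011 — 4 days late.

No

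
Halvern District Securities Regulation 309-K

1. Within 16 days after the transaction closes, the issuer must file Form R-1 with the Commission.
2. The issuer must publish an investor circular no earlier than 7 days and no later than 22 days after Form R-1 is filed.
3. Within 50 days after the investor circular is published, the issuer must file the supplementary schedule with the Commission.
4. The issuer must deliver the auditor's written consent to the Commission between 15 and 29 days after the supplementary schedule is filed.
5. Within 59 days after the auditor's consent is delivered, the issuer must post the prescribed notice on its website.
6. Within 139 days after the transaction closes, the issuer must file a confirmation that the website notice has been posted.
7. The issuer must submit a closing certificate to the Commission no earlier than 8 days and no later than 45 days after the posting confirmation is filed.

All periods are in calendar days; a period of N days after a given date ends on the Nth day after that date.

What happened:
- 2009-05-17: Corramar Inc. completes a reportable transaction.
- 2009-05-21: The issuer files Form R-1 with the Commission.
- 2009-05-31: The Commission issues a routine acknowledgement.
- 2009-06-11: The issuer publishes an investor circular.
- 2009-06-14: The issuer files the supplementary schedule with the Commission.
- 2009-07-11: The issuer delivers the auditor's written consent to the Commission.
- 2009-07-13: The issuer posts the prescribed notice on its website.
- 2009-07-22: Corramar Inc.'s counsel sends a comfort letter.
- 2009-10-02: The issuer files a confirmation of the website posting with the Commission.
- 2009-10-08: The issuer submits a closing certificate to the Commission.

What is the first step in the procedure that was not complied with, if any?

Step 7

Step 1: 16 days after 2009-05-17 (when the transaction closes) is 2009-06-02; done 2009-05-21 — timely.
Step 2: the window is 7–22 days after 2009-05-21 (when Form R-1 is filed), so 2009-05-28 through 2009-06-12; 2009-06-11 falls inside that range.
Step 3: 50 days after 2009-06-11 (when the investor circular is published) is 2009-07-31; done 2009-06-14 — timely.
Step 4: the window is 15–29 days after 2009-06-14 (when the supplementary schedule is filed), so 2009-06-29 through 2009-07-13; done 2009-07-11 — within the window.
Step 5: 59 days after 2009-07-11 (when the auditor's consent is delivered) is 2009-09-08; 2009-07-13 is within that limit.
Step 6: 139 days after 2009-05-17 (when the transaction closes) is 2009-10-03; completed 2009-10-02, before the deadline.
Step 7: the window is 8–45 days after 2009-10-02 (when the posting confirmation is filed), so 2009-10-10 through 2009-11-16; done 2009-10-08 — 2 days before the window opened.
The procedure was therefore not followed at step 7.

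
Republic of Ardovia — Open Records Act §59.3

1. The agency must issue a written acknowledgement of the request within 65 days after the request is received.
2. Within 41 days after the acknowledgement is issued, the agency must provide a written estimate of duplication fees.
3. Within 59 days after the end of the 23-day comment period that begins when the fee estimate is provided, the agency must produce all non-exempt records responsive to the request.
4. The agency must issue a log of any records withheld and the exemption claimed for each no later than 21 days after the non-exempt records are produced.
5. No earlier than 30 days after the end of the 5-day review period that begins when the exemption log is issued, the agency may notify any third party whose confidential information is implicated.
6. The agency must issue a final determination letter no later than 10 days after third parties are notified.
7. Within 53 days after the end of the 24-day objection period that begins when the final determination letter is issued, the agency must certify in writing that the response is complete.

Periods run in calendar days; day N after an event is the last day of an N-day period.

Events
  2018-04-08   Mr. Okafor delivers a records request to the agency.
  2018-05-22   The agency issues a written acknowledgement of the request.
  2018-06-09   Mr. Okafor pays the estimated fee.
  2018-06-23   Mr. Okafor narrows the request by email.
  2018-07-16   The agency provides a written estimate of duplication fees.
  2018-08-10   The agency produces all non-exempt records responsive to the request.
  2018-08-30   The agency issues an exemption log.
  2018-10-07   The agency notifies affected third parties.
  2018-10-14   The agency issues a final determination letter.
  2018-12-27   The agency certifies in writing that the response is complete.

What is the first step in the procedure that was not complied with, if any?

Step 1 — counting 65 days from 2018-04-08 (when the request is received) gives a deadline of 2018-06-12; 2018-05-22 is within that limit.
Step 2 — counting 41 days from 2018-05-22 (when the acknowledgement is issued) gives a deadline of 2018-07-02; 2018-07-16 misses that deadline by 14 days.
The analysis stops there.

Step 2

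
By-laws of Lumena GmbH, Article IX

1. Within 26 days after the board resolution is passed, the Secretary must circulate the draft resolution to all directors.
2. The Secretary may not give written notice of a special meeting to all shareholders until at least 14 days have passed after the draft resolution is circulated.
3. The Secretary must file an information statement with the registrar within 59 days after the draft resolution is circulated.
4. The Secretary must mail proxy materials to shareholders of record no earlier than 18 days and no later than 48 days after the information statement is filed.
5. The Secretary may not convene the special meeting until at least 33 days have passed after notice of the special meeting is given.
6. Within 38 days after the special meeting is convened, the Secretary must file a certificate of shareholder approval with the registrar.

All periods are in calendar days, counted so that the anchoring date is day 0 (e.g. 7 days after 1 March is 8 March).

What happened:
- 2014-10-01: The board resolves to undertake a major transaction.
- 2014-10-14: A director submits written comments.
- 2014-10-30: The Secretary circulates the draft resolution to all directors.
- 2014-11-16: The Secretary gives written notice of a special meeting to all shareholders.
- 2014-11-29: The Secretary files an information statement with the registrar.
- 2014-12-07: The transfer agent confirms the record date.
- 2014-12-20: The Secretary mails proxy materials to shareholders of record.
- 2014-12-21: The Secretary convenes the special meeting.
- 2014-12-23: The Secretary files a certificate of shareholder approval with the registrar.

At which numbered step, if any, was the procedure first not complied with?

(1) due by 2014-10-01 + 26 days = 2014-10-27; 2014-10-30 misses that deadline by 3 days.

Step 1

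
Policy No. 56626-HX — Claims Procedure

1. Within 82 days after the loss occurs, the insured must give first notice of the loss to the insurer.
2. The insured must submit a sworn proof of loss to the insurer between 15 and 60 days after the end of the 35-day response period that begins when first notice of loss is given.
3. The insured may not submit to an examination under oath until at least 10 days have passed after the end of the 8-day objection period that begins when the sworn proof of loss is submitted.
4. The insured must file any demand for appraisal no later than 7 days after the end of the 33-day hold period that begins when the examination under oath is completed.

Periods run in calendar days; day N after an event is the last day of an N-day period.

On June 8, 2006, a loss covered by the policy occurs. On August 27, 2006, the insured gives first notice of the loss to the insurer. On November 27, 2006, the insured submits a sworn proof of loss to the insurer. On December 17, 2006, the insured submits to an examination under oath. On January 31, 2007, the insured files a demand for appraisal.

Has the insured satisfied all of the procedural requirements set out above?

Step 1: 82 days after June 8, 2006 (when the loss occurs) is August 29, 2006; done August 27, 2006 — timely.
Step 2: the window is 15–60 days after October 1, 2006 (end of the 35-day response period, which began when first notice of loss is given on August 27, 2006), so October 16, 2006 through November 30, 2006; November 27, 2006 falls inside that range.
Step 3: the earliest permitted date is 10 days after December 5, 2006 (end of the 8-day objection period, which began when the sworn proof of loss is submitted on November 27, 2006), i.e. December 15, 2006; done December 17, 2006, after the minimum wait.
Step 4: 7 days after January 19, 2007 (end of the 33-day hold period, which began when the examination under oath is completed on December 17, 2006) is January 26, 2007; January 31, 2007 misses that deadline by 5 days.

No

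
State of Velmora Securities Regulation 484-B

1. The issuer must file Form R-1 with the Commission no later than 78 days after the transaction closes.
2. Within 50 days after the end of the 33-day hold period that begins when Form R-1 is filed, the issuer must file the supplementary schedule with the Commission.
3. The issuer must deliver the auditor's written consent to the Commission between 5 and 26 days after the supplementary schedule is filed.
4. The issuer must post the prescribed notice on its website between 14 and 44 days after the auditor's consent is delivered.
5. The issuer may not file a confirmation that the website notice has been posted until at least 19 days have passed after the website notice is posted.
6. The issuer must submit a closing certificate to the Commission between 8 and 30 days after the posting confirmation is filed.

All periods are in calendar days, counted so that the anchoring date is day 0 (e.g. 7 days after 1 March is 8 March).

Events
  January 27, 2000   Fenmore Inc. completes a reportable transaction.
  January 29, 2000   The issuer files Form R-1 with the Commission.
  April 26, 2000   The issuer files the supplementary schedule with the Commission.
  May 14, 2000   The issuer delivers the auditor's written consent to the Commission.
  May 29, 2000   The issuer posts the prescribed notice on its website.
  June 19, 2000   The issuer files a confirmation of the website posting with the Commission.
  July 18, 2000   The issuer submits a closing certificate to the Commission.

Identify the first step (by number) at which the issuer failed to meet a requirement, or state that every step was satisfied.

Step 1: 78 days after January 27, 2000 (when the transaction closes) is April 14, 2000; done January 29, 2000 — timely.
Step 2: 50 days after March 2, 2000 (end of the 33-day hold period, which began when Form R-1 is filed on January 29, 2000) is April 21, 2000; done April 26, 2000 — 5 days late.
Later steps need not be reached.

Step 2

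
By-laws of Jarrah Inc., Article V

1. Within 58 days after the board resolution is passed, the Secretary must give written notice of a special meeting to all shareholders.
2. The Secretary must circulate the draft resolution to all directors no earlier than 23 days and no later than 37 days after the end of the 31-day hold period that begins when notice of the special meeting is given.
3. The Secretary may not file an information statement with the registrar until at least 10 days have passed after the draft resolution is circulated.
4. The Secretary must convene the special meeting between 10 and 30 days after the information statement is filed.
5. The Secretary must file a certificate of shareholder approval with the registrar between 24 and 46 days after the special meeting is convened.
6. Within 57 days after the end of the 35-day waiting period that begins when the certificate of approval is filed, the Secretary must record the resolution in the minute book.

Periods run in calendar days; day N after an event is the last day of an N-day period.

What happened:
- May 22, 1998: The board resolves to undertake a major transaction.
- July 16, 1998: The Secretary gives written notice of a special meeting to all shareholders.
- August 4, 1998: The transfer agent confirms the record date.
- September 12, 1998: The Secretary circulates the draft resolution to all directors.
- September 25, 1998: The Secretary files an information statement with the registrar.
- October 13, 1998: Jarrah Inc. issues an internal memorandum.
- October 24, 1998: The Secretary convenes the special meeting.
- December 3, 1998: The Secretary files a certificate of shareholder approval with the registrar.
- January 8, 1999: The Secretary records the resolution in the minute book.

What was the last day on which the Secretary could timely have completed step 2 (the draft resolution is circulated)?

Notice of the special meeting is given on July 16, 1998; the 31-day hold period therefore ends August 16, 1998, and step 2 runs from that date. The window is 23–37 days after August 16, 1998; it closes on September 22, 1998.

September 22, 1998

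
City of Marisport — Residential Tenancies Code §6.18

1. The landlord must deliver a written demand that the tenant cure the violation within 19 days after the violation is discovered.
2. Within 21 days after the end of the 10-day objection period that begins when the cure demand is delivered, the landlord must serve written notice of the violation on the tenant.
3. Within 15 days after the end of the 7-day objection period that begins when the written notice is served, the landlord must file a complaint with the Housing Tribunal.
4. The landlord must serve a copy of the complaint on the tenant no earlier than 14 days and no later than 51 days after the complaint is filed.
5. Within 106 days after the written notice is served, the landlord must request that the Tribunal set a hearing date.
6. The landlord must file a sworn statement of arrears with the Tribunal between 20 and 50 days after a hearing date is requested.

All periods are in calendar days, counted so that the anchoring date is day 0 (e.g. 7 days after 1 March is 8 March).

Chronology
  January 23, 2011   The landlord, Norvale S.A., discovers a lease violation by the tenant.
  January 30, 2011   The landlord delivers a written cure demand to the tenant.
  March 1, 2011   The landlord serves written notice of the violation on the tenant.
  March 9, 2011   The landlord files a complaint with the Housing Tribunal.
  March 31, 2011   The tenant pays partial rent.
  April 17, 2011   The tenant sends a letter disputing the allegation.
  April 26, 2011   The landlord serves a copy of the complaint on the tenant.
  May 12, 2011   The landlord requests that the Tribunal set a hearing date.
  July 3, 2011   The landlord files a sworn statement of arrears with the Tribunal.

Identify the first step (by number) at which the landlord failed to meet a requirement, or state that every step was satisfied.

Step 1: 19 days after January 23, 2011 (when the violation is discovered) is February 11, 2011; done January 30, 2011 — timely.
Step 2: 21 days after February 9, 2011 (end of the 10-day objection period, which began when the cure demand is delivered on January 30, 2011) is March 2, 2011; completed March 1, 2011, before the deadline.
Step 3: 15 days after March 8, 2011 (end of the 7-day objection period, which began when the written notice is served on March 1, 2011) is March 23, 2011; completed March 9, 2011, before the deadline.
Step 4: the window is 14–51 days after March 9, 2011 (when the complaint is filed), so March 23, 2011 through April 29, 2011; done April 26, 2011, which is between those dates.
Step 5: 106 days after March 1, 2011 (when the written notice is served) is June 15, 2011; done May 12, 2011 — timely.
Step 6: the window is 20–50 days after May 12, 2011 (when a hearing date is requested), so June 1, 2011 through July 1, 2011; done July 3, 2011 — 2 days after the window closed.

Step 6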